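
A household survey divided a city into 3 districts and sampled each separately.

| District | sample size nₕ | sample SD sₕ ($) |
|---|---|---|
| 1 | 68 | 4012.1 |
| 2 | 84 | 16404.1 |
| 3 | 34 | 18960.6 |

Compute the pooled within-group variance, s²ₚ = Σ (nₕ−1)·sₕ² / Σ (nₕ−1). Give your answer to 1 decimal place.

192770394.9

1: (68−1)·4012.1² = 67·16096946.41 = 1078495409.47
2: (84−1)·16404.1² = 83·269094496.81 = 22334843235.23
3: (34−1)·18960.6² = 33·359504352.36 = 11863643627.88
Numerator = 35276982272.58; denominator = Σ(nₕ−1) = 183.
s²ₚ = 35276982272.58/183 = 192770394.932... → 192770394.9.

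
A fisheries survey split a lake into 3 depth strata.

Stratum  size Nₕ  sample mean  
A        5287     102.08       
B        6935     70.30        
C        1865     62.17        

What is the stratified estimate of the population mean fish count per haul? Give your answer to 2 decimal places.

N = 5287 + 6935 + 1865 = 14087.
Overall mean = Σ (Nₕ/N)·x̄ₕ — weight by population share, not a simple average.
Σ Nₕx̄ₕ = 5287·102.08 + 6935·70.30 + 1865·62.17 = 539696.96 + 487530.5 + 115947.05 = 1143174.51.
Divide by N: 1143174.51 / 14087 = 81.1510... → 81.15.

81.15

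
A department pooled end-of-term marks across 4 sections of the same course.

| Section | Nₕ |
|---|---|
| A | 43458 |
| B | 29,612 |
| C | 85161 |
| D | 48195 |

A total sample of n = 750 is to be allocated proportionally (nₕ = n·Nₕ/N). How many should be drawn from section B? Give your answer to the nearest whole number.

108

N = 43458 + 29612 + 85161 + 48195 = 206426.
n_B = 750·29612/206426 = 107.588... → 108.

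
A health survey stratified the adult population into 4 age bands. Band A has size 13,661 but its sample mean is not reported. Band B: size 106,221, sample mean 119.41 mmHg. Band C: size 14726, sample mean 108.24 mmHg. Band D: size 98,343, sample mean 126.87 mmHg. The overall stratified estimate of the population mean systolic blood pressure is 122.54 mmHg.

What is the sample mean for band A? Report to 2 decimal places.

131.12

Σ Nₕx̄ₕ = N·μ, so 13661·x̄_A = 232951·122.54 − (106221·119.41 + 14726·108.24 + 98343·126.87).
= 28545815.54 − 26754568.26 = 1791247.28.
x̄_A = 1791247.28 / 13661 = 131.1212... → 131.12.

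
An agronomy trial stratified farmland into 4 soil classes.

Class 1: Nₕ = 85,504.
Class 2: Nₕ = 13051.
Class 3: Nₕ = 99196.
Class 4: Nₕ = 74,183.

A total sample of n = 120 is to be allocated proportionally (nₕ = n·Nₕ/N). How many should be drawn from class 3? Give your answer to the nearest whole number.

Share of class 3 = 99196/271934 = 0.36478.
Allocate 120 × 0.36478 = 43.774... → 44.

44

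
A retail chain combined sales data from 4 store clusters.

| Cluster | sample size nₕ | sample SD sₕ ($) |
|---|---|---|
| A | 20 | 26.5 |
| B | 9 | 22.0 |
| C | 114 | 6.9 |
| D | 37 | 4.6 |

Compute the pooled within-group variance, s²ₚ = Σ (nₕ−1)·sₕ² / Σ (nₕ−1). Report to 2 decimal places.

132.71

A: (20−1)·26.5² = 19·702.25 = 13342.75
B: (9−1)·22.0² = 8·484 = 3872
C: (114−1)·6.9² = 113·47.61 = 5379.93
D: (37−1)·4.6² = 36·21.16 = 761.76
Numerator = 23356.44; denominator = Σ(nₕ−1) = 176.
s²ₚ = 23356.44/176 = 132.7070... → 132.71.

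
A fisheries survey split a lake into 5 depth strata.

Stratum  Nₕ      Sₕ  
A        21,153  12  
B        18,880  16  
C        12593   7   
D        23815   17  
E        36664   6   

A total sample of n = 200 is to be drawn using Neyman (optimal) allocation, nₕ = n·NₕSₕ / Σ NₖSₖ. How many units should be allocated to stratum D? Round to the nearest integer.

A: NₕSₕ = 21153·12 = 253836
B: NₕSₕ = 18880·16 = 302080
C: NₕSₕ = 12593·7 = 88151
D: NₕSₕ = 23815·17 = 404855
E: NₕSₕ = 36664·6 = 219984
Σ NₕSₕ = 1268906.
n_D = 200·404855/1268906 = 63.812... → 64.

64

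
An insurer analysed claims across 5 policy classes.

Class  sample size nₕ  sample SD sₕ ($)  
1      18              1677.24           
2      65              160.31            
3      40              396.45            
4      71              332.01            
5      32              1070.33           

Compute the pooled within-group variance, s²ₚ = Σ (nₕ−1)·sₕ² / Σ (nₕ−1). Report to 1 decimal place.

447184.2

Degrees of freedom: 17 + 64 + 39 + 70 + 31 = 221.
Σ(nₕ−1)sₕ² = 17·2813134.0176 + 64·25699.2961 + 39·157172.6025 + 70·110230.6401 + 31·1145606.3089 = 98827705.13.
s²ₚ = 98827705.13 / 221 = 447184.186... → 447184.2.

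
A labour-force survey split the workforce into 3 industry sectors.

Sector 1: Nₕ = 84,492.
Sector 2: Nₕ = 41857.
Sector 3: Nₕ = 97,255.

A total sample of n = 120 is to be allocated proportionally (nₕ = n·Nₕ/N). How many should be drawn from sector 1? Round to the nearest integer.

N = 84492 + 41857 + 97255 = 223604.
n_1 = 120·84492/223604 = 45.344... → 45.

45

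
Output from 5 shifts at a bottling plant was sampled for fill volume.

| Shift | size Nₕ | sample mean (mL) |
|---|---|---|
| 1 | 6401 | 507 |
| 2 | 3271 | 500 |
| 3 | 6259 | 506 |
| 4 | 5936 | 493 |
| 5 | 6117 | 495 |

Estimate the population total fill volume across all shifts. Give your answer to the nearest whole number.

14002224

1: 6401·507 = 3245307
2: 3271·500 = 1635500
3: 6259·506 = 3167054
4: 5936·493 = 2926448
5: 6117·495 = 3027915
τ̂ = Σ Nₕx̄ₕ = 14002224.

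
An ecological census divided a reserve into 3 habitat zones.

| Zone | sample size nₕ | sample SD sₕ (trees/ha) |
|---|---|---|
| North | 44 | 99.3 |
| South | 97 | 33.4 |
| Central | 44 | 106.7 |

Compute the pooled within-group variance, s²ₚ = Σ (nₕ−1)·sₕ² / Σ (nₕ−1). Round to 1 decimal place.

North: (44−1)·99.3² = 43·9860.49 = 424001.07
South: (97−1)·33.4² = 96·1115.56 = 107093.76
Central: (44−1)·106.7² = 43·11384.89 = 489550.27
Numerator = 1020645.1; denominator = Σ(nₕ−1) = 182.
s²ₚ = 1020645.1/182 = 5607.940... → 5607.9.

5607.9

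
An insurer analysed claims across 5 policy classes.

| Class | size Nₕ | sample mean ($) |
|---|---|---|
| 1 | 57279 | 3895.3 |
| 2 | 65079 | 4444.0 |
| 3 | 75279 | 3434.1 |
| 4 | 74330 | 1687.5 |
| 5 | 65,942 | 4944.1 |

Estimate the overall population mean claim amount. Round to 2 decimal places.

N = 337909; weights Wₕ = Nₕ/N = (0.1695, 0.1926, 0.2228, 0.2200, 0.1951).
x̄_st = Σ Wₕ·x̄ₕ = 0.1695·3895.3 + 0.1926·4444.0 + 0.2228·3434.1 + 0.2200·1687.5 + 0.1951·4944.1 ≈ 3617.2499...
→ 3617.25.

3617.25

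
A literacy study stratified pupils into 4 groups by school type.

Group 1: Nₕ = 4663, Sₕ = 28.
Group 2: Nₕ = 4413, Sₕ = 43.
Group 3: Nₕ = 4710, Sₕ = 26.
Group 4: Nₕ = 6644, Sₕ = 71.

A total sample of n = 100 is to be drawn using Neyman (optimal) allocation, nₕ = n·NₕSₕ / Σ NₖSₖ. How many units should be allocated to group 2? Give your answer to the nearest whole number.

21

1: NₕSₕ = 4663·28 = 130564
2: NₕSₕ = 4413·43 = 189759
3: NₕSₕ = 4710·26 = 122460
4: NₕSₕ = 6644·71 = 471724
Σ NₕSₕ = 914507.
n_2 = 100·189759/914507 = 20.750... → 21.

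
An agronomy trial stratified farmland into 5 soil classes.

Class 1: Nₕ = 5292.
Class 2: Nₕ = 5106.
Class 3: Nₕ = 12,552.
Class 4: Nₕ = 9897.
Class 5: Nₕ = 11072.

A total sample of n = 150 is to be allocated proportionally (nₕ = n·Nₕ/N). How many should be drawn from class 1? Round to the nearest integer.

Share of class 1 = 5292/43919 = 0.12049.
Allocate 150 × 0.12049 = 18.074... → 18.

18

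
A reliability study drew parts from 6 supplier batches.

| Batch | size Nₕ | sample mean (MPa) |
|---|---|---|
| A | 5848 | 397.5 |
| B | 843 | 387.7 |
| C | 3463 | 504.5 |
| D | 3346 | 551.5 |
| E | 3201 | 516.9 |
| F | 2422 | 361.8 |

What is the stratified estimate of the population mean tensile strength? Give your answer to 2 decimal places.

N = 5848 + 843 + 3463 + 3346 + 3201 + 2422 = 19123.
Overall mean = Σ (Nₕ/N)·x̄ₕ — weight by population share, not a simple average.
Σ Nₕx̄ₕ = 5848·397.5 + 843·387.7 + 3463·504.5 + 3346·551.5 + 3201·516.9 + 2422·361.8 = 2324580 + 326831.1 + 1747083.5 + 1845319 + 1654596.9 + 876279.6 = 8774690.1.
Divide by N: 8774690.1 / 19123 = 458.8553... → 458.86.

458.86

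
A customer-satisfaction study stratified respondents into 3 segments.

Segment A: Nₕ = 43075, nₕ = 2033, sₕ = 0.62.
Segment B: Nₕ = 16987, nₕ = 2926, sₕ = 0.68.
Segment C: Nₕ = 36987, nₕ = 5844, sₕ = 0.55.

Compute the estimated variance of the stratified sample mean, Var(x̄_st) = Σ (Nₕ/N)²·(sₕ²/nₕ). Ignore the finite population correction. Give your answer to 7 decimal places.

0.0000496

N = 97049; Wₕ = Nₕ/N.
segment A: (43075/97049)²·0.62²/2033 = 0.0000372490
segment B: (16987/97049)²·0.68²/2926 = 0.0000048417
segment C: (36987/97049)²·0.55²/5844 = 0.0000075185
Sum = 0.0000496092 → 0.0000496.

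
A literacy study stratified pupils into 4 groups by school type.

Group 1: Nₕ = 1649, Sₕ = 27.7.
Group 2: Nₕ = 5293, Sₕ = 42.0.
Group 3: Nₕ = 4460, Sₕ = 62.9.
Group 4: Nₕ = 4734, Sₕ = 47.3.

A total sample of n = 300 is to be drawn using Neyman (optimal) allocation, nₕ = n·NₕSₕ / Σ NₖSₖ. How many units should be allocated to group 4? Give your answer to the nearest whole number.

Σ NₕSₕ = 1649·27.7 + 5293·42.0 + 4460·62.9 + 4734·47.3 = 772435.5.
Share for 4: 223918.2/772435.5 = 0.28989.
n_4 = 300 × 0.28989 = 86.966... → 87.

87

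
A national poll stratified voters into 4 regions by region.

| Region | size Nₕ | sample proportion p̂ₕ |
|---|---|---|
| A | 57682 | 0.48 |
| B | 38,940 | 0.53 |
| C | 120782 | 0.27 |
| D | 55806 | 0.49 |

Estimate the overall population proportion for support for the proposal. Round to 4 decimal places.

0.3963

N = 57682 + 38940 + 120782 + 55806 = 273210.
Overall proportion = Σ (Nₕ/N)·p̂ₕ.
Σ Nₕp̂ₕ = 27687.36 + 20638.2 + 32611.14 + 27344.94 = 108281.64.
108281.64 / 273210 = 0.396331... → 0.3963.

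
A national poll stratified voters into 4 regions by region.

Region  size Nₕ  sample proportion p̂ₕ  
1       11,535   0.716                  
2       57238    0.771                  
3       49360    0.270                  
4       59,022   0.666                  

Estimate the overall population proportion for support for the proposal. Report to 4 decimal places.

N = 11535 + 57238 + 49360 + 59022 = 177155.
Overall proportion = Σ (Nₕ/N)·p̂ₕ.
Σ Nₕp̂ₕ = 8259.06 + 44130.498 + 13327.2 + 39308.652 = 105025.41.
105025.41 / 177155 = 0.592845... → 0.5928.

0.5928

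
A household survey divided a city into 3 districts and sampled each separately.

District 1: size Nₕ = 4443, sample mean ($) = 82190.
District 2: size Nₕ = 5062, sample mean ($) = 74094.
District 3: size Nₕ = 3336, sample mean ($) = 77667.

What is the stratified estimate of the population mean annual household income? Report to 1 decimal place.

77823.5

N = 12841; weights Wₕ = Nₕ/N = (0.3460, 0.3942, 0.2598).
x̄_st = Σ Wₕ·x̄ₕ = 0.3460·82190 + 0.3942·74094 + 0.2598·77667 ≈ 77823.465...
→ 77823.5.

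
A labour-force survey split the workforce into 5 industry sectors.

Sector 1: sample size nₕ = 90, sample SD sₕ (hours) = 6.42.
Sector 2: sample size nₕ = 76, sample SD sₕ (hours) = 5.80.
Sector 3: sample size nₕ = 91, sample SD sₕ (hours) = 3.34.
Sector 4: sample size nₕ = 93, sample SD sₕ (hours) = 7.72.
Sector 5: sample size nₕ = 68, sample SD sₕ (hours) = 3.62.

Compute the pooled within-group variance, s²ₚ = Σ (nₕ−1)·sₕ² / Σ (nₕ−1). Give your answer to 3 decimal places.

32.824

1: (90−1)·6.42² = 89·41.2164 = 3668.2596
2: (76−1)·5.80² = 75·33.64 = 2523
3: (91−1)·3.34² = 90·11.1556 = 1004.004
4: (93−1)·7.72² = 92·59.5984 = 5483.0528
5: (68−1)·3.62² = 67·13.1044 = 877.9948
Numerator = 13556.3112; denominator = Σ(nₕ−1) = 413.
s²ₚ = 13556.3112/413 = 32.82400... → 32.824.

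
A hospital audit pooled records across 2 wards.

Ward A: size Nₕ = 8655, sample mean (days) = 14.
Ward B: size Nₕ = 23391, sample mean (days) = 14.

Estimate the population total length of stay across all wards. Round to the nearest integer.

A: 8655·14 = 121170
B: 23391·14 = 327474
τ̂ = Σ Nₕx̄ₕ = 448644.

448644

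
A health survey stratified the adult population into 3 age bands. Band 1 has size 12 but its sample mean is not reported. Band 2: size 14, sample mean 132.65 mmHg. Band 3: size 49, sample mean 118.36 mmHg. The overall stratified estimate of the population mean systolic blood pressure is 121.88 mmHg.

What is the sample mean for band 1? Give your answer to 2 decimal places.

N = 12 + 14 + 49 = 75.
Overall total = μ·N = 121.88·75 = 9141.
Subtract the known strata: 14·132.65 + 49·118.36 = 7656.74.
Remaining total for band 1: 9141 − 7656.74 = 1484.26.
Divide by its size: 1484.26 / 12 = 123.6883... → 123.69.

123.69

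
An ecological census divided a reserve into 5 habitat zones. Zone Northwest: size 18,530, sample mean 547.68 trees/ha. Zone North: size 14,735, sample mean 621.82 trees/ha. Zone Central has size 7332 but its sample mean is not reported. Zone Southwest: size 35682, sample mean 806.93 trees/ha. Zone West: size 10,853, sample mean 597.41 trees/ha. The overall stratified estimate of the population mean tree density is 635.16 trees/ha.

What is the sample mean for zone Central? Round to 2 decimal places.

103.00

Σ Nₕx̄ₕ = N·μ, so 7332·x̄_Central = 87132·635.16 − (18530·547.68 + 14735·621.82 + 35682·806.93 + 10853·597.41).
= 55342761.12 − 54587595.09 = 755166.03.
x̄_Central = 755166.03 / 7332 = 102.9959... → 103.00.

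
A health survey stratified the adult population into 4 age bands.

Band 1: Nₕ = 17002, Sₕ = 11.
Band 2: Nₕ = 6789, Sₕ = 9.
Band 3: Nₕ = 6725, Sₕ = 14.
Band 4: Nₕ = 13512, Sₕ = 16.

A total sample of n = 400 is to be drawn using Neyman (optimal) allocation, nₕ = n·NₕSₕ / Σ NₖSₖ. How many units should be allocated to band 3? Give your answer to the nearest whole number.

67

1: NₕSₕ = 17002·11 = 187022
2: NₕSₕ = 6789·9 = 61101
3: NₕSₕ = 6725·14 = 94150
4: NₕSₕ = 13512·16 = 216192
Σ NₕSₕ = 558465.
n_3 = 400·94150/558465 = 67.435... → 67.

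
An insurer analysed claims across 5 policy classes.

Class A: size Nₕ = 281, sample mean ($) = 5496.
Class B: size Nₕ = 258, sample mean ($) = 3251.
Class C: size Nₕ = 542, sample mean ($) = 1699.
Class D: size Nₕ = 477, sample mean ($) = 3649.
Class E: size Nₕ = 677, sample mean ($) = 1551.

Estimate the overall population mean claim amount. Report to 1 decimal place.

2726.9

N = 2235; weights Wₕ = Nₕ/N = (0.1257, 0.1154, 0.2425, 0.2134, 0.3029).
x̄_st = Σ Wₕ·x̄ₕ = 0.1257·5496 + 0.1154·3251 + 0.2425·1699 + 0.2134·3649 + 0.3029·1551 ≈ 2726.887...
→ 2726.9.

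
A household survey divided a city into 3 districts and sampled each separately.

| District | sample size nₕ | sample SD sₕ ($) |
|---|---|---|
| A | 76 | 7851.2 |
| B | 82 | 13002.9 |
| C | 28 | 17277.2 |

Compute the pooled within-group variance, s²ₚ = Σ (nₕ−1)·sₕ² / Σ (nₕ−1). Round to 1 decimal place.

Degrees of freedom: 75 + 81 + 27 = 183.
Σ(nₕ−1)sₕ² = 75·61641341.44 + 81·169075408.41 + 27·298501639.84 = 26377752964.89.
s²ₚ = 26377752964.89 / 183 = 144140726.584... → 144140726.6.

144140726.6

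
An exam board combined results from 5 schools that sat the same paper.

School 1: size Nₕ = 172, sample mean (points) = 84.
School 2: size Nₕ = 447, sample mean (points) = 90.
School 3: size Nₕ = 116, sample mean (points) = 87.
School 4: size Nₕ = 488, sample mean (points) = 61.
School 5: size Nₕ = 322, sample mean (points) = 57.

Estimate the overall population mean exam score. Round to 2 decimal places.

73.07

x̄_st = (Σ Nₕx̄ₕ) / (Σ Nₕ) = (172·84 + 447·90 + 116·87 + 488·61 + 322·57) / 1545
= 112892 / 1545 = 73.0693... → 73.07.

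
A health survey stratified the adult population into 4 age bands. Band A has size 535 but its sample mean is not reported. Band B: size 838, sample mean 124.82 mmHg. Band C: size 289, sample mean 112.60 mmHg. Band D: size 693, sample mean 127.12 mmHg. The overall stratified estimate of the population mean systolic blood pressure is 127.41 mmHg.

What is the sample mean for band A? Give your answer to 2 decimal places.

N = 535 + 838 + 289 + 693 = 2355.
Overall total = μ·N = 127.41·2355 = 300050.55.
Subtract the known strata: 838·124.82 + 289·112.60 + 693·127.12 = 225234.72.
Remaining total for band A: 300050.55 − 225234.72 = 74815.83.
Divide by its size: 74815.83 / 535 = 139.8427... → 139.84.

139.84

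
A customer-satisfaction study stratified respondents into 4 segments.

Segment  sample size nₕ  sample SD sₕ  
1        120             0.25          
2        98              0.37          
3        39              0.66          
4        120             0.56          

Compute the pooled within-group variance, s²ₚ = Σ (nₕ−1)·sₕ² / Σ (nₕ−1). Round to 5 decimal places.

0.19997

1: (120−1)·0.25² = 119·0.0625 = 7.4375
2: (98−1)·0.37² = 97·0.1369 = 13.2793
3: (39−1)·0.66² = 38·0.4356 = 16.5528
4: (120−1)·0.56² = 119·0.3136 = 37.3184
Numerator = 74.588; denominator = Σ(nₕ−1) = 373.
s²ₚ = 74.588/373 = 0.1999678... → 0.19997.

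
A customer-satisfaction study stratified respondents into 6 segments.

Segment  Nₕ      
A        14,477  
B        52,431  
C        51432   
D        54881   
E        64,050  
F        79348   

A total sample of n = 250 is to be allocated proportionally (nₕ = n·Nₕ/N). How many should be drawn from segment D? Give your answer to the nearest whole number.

Share of segment D = 54881/316619 = 0.17333.
Allocate 250 × 0.17333 = 43.334... → 43.

43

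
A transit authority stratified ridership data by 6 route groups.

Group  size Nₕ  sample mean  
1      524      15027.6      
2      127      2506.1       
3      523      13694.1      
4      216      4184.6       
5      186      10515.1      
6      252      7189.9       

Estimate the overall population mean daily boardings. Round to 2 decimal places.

10955.30

x̄_st = (Σ Nₕx̄ₕ) / (Σ Nₕ) = (524·15027.6 + 127·2506.1 + 523·13694.1 + 216·4184.6 + 186·10515.1 + 252·7189.9) / 1828
= 20026288.4 / 1828 = 10955.3 → 10955.30.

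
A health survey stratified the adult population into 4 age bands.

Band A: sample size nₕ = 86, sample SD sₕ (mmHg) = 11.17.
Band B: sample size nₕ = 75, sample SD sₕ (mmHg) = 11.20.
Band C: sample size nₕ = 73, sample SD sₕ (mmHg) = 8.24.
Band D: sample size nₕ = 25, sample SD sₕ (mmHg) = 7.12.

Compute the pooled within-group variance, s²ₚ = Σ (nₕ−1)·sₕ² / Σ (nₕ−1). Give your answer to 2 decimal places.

Degrees of freedom: 85 + 74 + 72 + 24 = 255.
Σ(nₕ−1)sₕ² = 85·124.7689 + 74·125.44 + 72·67.8976 + 24·50.6944 = 25993.2093.
s²ₚ = 25993.2093 / 255 = 101.9342... → 101.93.

101.93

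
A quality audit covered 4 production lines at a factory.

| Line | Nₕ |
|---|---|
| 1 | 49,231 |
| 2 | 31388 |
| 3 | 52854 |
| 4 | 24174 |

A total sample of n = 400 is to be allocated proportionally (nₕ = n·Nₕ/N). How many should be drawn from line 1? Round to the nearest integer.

125

Share of line 1 = 49231/157647 = 0.31229.
Allocate 400 × 0.31229 = 124.915... → 125.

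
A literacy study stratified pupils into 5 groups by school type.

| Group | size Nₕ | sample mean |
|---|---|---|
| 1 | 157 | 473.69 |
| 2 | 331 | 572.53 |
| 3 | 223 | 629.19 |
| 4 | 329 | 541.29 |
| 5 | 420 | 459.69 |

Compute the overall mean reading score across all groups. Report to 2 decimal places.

531.06

x̄_st = (Σ Nₕx̄ₕ) / (Σ Nₕ) = (157·473.69 + 331·572.53 + 223·629.19 + 329·541.29 + 420·459.69) / 1460
= 775340.34 / 1460 = 531.0550... → 531.06.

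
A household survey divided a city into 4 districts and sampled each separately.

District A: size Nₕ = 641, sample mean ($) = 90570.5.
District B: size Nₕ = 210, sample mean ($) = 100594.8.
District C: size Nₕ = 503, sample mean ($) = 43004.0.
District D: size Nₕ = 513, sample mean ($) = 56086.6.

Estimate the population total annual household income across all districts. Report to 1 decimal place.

A: 641·90570.5 = 58055690.5
B: 210·100594.8 = 21124908
C: 503·43004.0 = 21631012
D: 513·56086.6 = 28772425.8
τ̂ = Σ Nₕx̄ₕ = 129584036.3.

129584036.3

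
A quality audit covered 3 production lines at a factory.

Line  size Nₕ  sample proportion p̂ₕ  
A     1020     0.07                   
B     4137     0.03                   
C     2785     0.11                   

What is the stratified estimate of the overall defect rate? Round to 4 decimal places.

0.0632

Wₕ = Nₕ/N with N = 7942: 0.1284, 0.5209, 0.3507.
p̂_st = 0.1284·0.07 + 0.5209·0.03 + 0.3507·0.11 ≈ 0.063191... → 0.0632.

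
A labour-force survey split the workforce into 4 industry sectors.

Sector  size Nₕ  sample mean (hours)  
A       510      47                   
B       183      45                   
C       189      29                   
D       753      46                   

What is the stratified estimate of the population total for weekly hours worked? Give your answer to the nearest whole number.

Population total = Σ Nₕ·x̄ₕ (each stratum's size times its mean).
510·47 + 183·45 + 189·29 + 753·46 = 23970 + 8235 + 5481 + 34638 = 72324.

72324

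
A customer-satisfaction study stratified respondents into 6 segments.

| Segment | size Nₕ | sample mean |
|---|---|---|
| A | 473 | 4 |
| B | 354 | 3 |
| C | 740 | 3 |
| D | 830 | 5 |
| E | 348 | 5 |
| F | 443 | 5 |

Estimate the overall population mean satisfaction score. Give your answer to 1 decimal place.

4.2

N = 3188; weights Wₕ = Nₕ/N = (0.1484, 0.1110, 0.2321, 0.2604, 0.1092, 0.1390).
x̄_st = Σ Wₕ·x̄ₕ = 0.1484·4 + 0.1110·3 + 0.2321·3 + 0.2604·5 + 0.1092·5 + 0.1390·5 ≈ 4.165...
→ 4.2.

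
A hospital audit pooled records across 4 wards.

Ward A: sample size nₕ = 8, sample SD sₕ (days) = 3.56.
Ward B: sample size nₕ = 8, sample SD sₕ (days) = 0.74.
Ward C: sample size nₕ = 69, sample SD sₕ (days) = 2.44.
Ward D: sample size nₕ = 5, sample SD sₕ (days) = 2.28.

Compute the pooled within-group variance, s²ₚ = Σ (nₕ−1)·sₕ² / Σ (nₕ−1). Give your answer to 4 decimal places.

Degrees of freedom: 7 + 7 + 68 + 4 = 86.
Σ(nₕ−1)sₕ² = 7·12.6736 + 7·0.5476 + 68·5.9536 + 4·5.1984 = 518.1868.
s²ₚ = 518.1868 / 86 = 6.025428... → 6.0254.

6.0254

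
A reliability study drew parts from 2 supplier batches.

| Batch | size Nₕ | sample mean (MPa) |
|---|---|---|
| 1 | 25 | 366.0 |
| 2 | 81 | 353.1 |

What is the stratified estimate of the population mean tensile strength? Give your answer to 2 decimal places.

356.14

N = 25 + 81 = 106.
Weight each subgroup mean by Nₕ/N and sum.
Σ Nₕx̄ₕ = 25·366.0 + 81·353.1 = 9150 + 28601.1 = 37751.1.
Divide by N: 37751.1 / 106 = 356.1425... → 356.14.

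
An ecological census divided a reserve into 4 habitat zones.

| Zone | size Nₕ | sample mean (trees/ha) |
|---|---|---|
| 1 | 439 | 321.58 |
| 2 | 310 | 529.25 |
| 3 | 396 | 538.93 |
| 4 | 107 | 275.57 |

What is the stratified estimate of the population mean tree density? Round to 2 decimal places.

N = 1252; weights Wₕ = Nₕ/N = (0.3506, 0.2476, 0.3163, 0.0855).
x̄_st = Σ Wₕ·x̄ₕ = 0.3506·321.58 + 0.2476·529.25 + 0.3163·538.93 + 0.0855·275.57 ≈ 437.8142...
→ 437.81.

437.81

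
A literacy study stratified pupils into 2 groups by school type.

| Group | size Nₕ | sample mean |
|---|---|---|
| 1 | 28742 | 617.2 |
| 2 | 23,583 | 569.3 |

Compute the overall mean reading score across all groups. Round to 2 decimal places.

595.61

N = 28742 + 23583 = 52325.
Overall mean = Σ (Nₕ/N)·x̄ₕ — weight by population share, not a simple average.
Σ Nₕx̄ₕ = 28742·617.2 + 23583·569.3 = 17739562.4 + 13425801.9 = 31165364.3.
Divide by N: 31165364.3 / 52325 = 595.6114... → 595.61.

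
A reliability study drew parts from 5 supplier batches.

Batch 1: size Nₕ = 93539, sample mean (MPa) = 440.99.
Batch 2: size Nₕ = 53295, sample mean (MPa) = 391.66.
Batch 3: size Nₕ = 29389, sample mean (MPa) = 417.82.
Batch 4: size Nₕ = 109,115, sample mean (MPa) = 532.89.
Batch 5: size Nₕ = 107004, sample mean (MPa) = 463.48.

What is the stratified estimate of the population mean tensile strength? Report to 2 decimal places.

464.25

N = 392342; weights Wₕ = Nₕ/N = (0.2384, 0.1358, 0.0749, 0.2781, 0.2727).
x̄_st = Σ Wₕ·x̄ₕ = 0.2384·440.99 + 0.1358·391.66 + 0.0749·417.82 + 0.2781·532.89 + 0.2727·463.48 ≈ 464.2457...
→ 464.25.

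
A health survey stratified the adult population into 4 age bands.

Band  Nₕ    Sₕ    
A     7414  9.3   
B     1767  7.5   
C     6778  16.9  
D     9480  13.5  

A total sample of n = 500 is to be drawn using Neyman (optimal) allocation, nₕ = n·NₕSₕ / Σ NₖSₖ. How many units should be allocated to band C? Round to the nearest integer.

176

A: NₕSₕ = 7414·9.3 = 68950.2
B: NₕSₕ = 1767·7.5 = 13252.5
C: NₕSₕ = 6778·16.9 = 114548.2
D: NₕSₕ = 9480·13.5 = 127980
Σ NₕSₕ = 324730.9.
n_C = 500·114548.2/324730.9 = 176.374... → 176.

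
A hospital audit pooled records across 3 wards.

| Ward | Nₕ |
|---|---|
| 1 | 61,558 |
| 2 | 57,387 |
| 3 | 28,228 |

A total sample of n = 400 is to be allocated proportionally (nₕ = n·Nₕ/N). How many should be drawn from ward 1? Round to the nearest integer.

167

N = 61558 + 57387 + 28228 = 147173.
n_1 = 400·61558/147173 = 167.308... → 167.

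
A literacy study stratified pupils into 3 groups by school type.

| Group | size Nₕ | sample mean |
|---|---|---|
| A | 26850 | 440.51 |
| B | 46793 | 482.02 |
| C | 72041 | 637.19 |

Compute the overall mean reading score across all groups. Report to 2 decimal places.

N = 26850 + 46793 + 72041 = 145684.
The stratified mean weights each stratum mean by its population share Nₕ/N.
Σ Nₕx̄ₕ = 26850·440.51 + 46793·482.02 + 72041·637.19 = 11827693.5 + 22555161.86 + 45903804.79 = 80286660.15.
Divide by N: 80286660.15 / 145684 = 551.1014... → 551.10.

551.10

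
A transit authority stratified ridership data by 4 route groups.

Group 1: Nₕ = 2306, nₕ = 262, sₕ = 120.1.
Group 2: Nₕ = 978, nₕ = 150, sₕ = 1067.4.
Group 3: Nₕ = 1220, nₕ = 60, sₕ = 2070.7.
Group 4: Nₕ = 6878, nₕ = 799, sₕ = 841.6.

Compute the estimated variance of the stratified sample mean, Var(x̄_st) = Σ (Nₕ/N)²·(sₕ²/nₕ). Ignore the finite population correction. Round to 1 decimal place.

N = 11382; Wₕ = Nₕ/N.
group 1: (2306/11382)²·120.1²/262 = 2.2598
group 2: (978/11382)²·1067.4²/150 = 56.0794
group 3: (1220/11382)²·2070.7²/60 = 821.0425
group 4: (6878/11382)²·841.6²/799 = 323.7068
Sum = 1203.0885 → 1203.1.

1203.1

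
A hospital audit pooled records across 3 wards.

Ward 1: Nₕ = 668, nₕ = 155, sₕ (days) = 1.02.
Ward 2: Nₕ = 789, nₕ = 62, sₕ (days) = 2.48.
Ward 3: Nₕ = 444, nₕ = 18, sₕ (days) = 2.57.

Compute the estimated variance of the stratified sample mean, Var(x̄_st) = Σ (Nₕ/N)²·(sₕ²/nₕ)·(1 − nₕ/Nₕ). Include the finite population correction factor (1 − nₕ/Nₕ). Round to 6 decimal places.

N = 1901; Wₕ = Nₕ/N.
ward 1: (668/1901)²·1.02²/155·(1 − 155/668) = 0.000636500
ward 2: (789/1901)²·2.48²/62·(1 − 62/789) = 0.015745587
ward 3: (444/1901)²·2.57²/18·(1 − 18/444) = 0.019205343
Sum = 0.035587430 → 0.035587.

0.035587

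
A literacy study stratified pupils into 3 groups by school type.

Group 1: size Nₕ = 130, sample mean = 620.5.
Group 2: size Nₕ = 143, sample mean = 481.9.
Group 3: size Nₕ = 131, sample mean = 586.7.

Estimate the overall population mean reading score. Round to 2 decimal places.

560.48

N = 130 + 143 + 131 = 404.
The stratified mean weights each stratum mean by its population share Nₕ/N.
Σ Nₕx̄ₕ = 130·620.5 + 143·481.9 + 131·586.7 = 80665 + 68911.7 + 76857.7 = 226434.4.
Divide by N: 226434.4 / 404 = 560.4812... → 560.48.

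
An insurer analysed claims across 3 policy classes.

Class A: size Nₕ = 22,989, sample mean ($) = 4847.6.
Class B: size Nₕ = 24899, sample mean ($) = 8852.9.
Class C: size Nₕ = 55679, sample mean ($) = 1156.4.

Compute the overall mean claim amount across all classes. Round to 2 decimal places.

N = 22989 + 24899 + 55679 = 103567.
Weight each subgroup mean by Nₕ/N and sum.
Σ Nₕx̄ₕ = 22989·4847.6 + 24899·8852.9 + 55679·1156.4 = 111441476.4 + 220428357.1 + 64387195.6 = 396257029.1.
Divide by N: 396257029.1 / 103567 = 3826.0935... → 3826.09.

3826.09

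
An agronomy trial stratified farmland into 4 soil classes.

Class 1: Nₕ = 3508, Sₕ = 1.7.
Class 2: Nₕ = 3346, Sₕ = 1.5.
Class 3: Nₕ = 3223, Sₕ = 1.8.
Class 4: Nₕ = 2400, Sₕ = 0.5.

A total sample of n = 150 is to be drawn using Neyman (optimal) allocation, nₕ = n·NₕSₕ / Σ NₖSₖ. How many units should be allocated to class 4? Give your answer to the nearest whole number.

10

1: NₕSₕ = 3508·1.7 = 5963.6
2: NₕSₕ = 3346·1.5 = 5019
3: NₕSₕ = 3223·1.8 = 5801.4
4: NₕSₕ = 2400·0.5 = 1200
Σ NₕSₕ = 17984.
n_4 = 150·1200/17984 = 10.009... → 10.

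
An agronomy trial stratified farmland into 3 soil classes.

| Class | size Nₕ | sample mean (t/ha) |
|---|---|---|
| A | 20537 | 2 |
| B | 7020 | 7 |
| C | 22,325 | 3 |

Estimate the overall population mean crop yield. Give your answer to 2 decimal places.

N = 20537 + 7020 + 22325 = 49882.
Weight each subgroup mean by Nₕ/N and sum.
Σ Nₕx̄ₕ = 20537·2 + 7020·7 + 22325·3 = 41074 + 49140 + 66975 = 157189.
Divide by N: 157189 / 49882 = 3.1512... → 3.15.

3.15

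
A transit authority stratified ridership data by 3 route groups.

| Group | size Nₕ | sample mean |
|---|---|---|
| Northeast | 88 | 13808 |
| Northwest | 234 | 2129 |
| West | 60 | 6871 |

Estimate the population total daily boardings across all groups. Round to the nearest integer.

Northeast: 88·13808 = 1215104
Northwest: 234·2129 = 498186
West: 60·6871 = 412260
τ̂ = Σ Nₕx̄ₕ = 2125550.

2125550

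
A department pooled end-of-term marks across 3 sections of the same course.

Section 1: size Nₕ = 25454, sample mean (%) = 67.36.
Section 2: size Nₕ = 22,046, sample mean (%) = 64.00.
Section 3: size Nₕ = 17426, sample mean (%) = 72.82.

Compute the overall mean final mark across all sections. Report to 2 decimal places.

N = 25454 + 22046 + 17426 = 64926.
The stratified mean weights each stratum mean by its population share Nₕ/N.
Σ Nₕx̄ₕ = 25454·67.36 + 22046·64.00 + 17426·72.82 = 1714581.44 + 1410944 + 1268961.32 = 4394486.76.
Divide by N: 4394486.76 / 64926 = 67.6845... → 67.68.

67.68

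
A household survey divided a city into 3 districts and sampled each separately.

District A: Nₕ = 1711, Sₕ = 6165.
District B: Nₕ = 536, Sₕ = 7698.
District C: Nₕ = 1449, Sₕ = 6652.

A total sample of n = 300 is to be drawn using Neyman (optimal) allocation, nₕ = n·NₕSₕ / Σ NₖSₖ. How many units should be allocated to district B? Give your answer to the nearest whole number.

51

A: NₕSₕ = 1711·6165 = 10548315
B: NₕSₕ = 536·7698 = 4126128
C: NₕSₕ = 1449·6652 = 9638748
Σ NₕSₕ = 24313191.
n_B = 300·4126128/24313191 = 50.912... → 51.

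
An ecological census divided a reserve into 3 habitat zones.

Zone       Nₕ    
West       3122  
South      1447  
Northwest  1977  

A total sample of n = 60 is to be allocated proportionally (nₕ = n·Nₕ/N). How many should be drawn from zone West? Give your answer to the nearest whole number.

29

N = 3122 + 1447 + 1977 = 6546.
n_West = 60·3122/6546 = 28.616... → 29.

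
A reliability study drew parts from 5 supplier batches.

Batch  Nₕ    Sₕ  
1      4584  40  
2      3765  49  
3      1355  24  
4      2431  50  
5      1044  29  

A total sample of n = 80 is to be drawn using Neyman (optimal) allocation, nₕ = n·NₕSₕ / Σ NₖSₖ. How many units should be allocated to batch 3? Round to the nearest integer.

5

Σ NₕSₕ = 4584·40 + 3765·49 + 1355·24 + 2431·50 + 1044·29 = 552191.
Share for 3: 32520/552191 = 0.05889.
n_3 = 80 × 0.05889 = 4.711... → 5.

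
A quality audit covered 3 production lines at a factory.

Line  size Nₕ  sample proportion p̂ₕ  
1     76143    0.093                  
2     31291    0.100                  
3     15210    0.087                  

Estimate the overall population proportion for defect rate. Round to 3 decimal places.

0.094

N = 76143 + 31291 + 15210 = 122644.
Overall proportion = Σ (Nₕ/N)·p̂ₕ.
Σ Nₕp̂ₕ = 7081.299 + 3129.1 + 1323.27 = 11533.669.
11533.669 / 122644 = 0.09404... → 0.094.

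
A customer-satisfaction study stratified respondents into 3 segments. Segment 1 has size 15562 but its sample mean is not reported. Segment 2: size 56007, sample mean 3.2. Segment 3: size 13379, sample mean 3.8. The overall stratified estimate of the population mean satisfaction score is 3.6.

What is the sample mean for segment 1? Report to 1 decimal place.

4.9

Σ Nₕx̄ₕ = N·μ, so 15562·x̄_1 = 84948·3.6 − (56007·3.2 + 13379·3.8).
= 305812.8 − 230062.6 = 75750.2.
x̄_1 = 75750.2 / 15562 = 4.868... → 4.9.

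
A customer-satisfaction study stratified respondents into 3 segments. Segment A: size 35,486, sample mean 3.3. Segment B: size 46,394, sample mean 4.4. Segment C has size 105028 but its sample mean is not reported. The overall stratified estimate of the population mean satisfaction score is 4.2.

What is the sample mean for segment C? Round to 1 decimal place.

N = 35486 + 46394 + 105028 = 186908.
Overall total = μ·N = 4.2·186908 = 785013.6.
Subtract the known strata: 35486·3.3 + 46394·4.4 = 321237.4.
Remaining total for segment C: 785013.6 − 321237.4 = 463776.2.
Divide by its size: 463776.2 / 105028 = 4.416... → 4.4.

4.4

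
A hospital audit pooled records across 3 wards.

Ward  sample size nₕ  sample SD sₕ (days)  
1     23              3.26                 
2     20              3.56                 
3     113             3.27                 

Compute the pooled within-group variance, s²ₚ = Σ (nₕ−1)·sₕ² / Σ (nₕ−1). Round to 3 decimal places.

Degrees of freedom: 22 + 19 + 112 = 153.
Σ(nₕ−1)sₕ² = 22·10.6276 + 19·12.6736 + 112·10.6929 = 1672.2104.
s²ₚ = 1672.2104 / 153 = 10.92948... → 10.929.

10.929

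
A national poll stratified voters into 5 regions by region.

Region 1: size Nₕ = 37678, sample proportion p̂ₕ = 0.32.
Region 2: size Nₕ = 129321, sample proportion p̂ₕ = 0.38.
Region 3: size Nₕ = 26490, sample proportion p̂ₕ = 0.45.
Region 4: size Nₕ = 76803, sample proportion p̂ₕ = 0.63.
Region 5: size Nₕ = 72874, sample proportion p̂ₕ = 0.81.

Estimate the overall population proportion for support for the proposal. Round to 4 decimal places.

0.5261

N = 37678 + 129321 + 26490 + 76803 + 72874 = 343166.
Overall proportion = Σ (Nₕ/N)·p̂ₕ.
Σ Nₕp̂ₕ = 12056.96 + 49141.98 + 11920.5 + 48385.89 + 59027.94 = 180533.27.
180533.27 / 343166 = 0.526081... → 0.5261.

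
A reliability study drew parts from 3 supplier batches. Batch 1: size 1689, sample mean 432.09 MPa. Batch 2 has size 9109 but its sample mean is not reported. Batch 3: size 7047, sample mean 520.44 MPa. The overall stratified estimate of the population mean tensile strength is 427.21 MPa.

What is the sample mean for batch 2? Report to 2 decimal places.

Σ Nₕx̄ₕ = N·μ, so 9109·x̄_2 = 17845·427.21 − (1689·432.09 + 7047·520.44).
= 7623562.45 − 4397340.69 = 3226221.76.
x̄_2 = 3226221.76 / 9109 = 354.1796... → 354.18.

354.18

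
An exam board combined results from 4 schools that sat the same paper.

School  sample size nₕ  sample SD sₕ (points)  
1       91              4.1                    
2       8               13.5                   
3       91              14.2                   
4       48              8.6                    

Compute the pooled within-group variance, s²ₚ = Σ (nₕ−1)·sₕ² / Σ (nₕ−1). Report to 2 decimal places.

1: (91−1)·4.1² = 90·16.81 = 1512.9
2: (8−1)·13.5² = 7·182.25 = 1275.75
3: (91−1)·14.2² = 90·201.64 = 18147.6
4: (48−1)·8.6² = 47·73.96 = 3476.12
Numerator = 24412.37; denominator = Σ(nₕ−1) = 234.
s²ₚ = 24412.37/234 = 104.3264... → 104.33.

104.33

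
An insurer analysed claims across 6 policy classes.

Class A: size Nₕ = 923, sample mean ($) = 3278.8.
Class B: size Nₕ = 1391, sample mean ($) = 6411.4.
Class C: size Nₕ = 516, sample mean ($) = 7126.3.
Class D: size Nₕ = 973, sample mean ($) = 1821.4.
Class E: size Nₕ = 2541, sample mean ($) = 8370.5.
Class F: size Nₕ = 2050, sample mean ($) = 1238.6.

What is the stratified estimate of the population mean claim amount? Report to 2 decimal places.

N = 923 + 1391 + 516 + 973 + 2541 + 2050 = 8394.
The stratified mean weights each stratum mean by its population share Nₕ/N.
Σ Nₕx̄ₕ = 923·3278.8 + 1391·6411.4 + 516·7126.3 + 973·1821.4 + 2541·8370.5 + 2050·1238.6 = 3026332.4 + 8918257.4 + 3677170.8 + 1772222.2 + 21269440.5 + 2539130 = 41202553.3.
Divide by N: 41202553.3 / 8394 = 4908.5720... → 4908.57.

4908.57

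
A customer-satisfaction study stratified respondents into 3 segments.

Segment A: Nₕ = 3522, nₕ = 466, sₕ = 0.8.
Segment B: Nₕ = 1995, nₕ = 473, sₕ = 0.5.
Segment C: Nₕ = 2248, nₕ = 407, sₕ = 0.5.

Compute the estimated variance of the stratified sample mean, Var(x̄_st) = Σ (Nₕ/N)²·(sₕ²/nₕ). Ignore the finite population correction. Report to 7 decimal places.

N = 7765; Wₕ = Nₕ/N.
segment A: (3522/7765)²·0.8²/466 = 0.0002825464
segment B: (1995/7765)²·0.5²/473 = 0.0000348885
segment C: (2248/7765)²·0.5²/407 = 0.0000514820
Sum = 0.0003689169 → 0.0003689.

0.0003689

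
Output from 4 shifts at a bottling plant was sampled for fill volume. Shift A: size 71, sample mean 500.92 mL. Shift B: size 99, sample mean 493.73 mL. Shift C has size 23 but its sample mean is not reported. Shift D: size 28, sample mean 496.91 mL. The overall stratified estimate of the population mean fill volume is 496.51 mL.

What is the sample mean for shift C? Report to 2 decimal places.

494.38

N = 71 + 99 + 23 + 28 = 221.
Overall total = μ·N = 496.51·221 = 109728.71.
Subtract the known strata: 71·500.92 + 99·493.73 + 28·496.91 = 98358.07.
Remaining total for shift C: 109728.71 − 98358.07 = 11370.64.
Divide by its size: 11370.64 / 23 = 494.3757... → 494.38.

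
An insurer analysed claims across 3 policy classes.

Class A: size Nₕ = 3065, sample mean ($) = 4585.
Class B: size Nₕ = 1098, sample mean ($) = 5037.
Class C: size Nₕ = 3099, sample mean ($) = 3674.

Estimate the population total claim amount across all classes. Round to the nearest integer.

30969377

A: 3065·4585 = 14053025
B: 1098·5037 = 5530626
C: 3099·3674 = 11385726
τ̂ = Σ Nₕx̄ₕ = 30969377.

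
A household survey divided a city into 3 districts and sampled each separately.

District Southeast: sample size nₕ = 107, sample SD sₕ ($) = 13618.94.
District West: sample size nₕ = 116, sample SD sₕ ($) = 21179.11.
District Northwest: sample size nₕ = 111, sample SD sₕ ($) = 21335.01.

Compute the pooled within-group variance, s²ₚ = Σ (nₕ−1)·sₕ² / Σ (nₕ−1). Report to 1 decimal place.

Degrees of freedom: 106 + 115 + 110 = 331.
Σ(nₕ−1)sₕ² = 106·185475526.7236 + 115·448554700.3921 + 110·455182651.7001 = 121314288064.8041.
s²ₚ = 121314288064.8041 / 331 = 366508423.157... → 366508423.2.

366508423.2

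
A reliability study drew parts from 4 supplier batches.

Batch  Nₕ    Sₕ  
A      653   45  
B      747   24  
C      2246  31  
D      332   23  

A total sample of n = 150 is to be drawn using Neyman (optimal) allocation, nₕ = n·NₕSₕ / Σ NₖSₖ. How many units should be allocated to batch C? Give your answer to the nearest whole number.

84

Σ NₕSₕ = 653·45 + 747·24 + 2246·31 + 332·23 = 124575.
Share for C: 69626/124575 = 0.55891.
n_C = 150 × 0.55891 = 83.836... → 84.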